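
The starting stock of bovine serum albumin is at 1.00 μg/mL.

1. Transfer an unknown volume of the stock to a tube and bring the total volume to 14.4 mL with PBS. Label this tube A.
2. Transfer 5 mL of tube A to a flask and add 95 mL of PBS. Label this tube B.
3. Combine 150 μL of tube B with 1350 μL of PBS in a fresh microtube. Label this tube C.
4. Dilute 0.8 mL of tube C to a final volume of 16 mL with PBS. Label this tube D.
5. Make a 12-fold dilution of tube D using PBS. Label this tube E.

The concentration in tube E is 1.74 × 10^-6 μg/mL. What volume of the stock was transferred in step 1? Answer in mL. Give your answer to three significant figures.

Step 1: v brought to 14.4 mL → factor = 14.4 mL/v
Step 2: 5 mL + 95 mL = 100 mL total → factor 100/5 = 20
Step 3: 150 μL + 1350 μL = 1500 μL total → factor 1500/150 = 10
Step 4: 0.8 mL brought to 16 mL → factor 16/0.8 = 20
Step 5: 12-fold → factor 12
Product of known-step factors = 48000
Overall factor = 1.00 μg/mL / (1.74 × 10^-6 μg/mL) = 5.7471 × 10^5
Step-1 factor = 5.7471 × 10^5 / 48000 = 11.973
v = 14.4 mL / 11.973 = 1.20 mL

1.20 mL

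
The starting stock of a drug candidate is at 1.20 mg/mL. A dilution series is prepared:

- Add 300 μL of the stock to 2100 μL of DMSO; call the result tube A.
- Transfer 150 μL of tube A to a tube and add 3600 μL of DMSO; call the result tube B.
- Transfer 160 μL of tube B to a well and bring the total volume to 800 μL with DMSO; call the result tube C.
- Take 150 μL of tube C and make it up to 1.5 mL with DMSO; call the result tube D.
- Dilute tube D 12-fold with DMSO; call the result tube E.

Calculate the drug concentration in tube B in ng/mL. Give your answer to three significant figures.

6.00 × 10^3 ng/mL

Step 1: 300 μL + 2100 μL = 2400 μL total → factor 2400/300 = 8
Step 2: 150 μL + 3600 μL = 3750 μL total → factor 3750/150 = 25
Dilution factor through tube B = 8 × 25 = 200
[tube B] = 1.20 mg/mL / 200 = 0.006000 mg/mL = 6.00 × 10^3 ng/mL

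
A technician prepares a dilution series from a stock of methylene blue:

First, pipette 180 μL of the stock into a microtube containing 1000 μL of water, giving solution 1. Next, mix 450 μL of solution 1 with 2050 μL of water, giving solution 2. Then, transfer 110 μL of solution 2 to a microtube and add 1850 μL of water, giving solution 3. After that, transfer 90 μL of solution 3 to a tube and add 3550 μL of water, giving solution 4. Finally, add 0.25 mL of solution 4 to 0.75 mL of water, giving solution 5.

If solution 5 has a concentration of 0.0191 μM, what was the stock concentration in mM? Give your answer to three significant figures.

2.01 mM

Step 1: 180 μL + 1000 μL = 1180 μL total → factor 1180/180 = 6.5556
Step 2: 450 μL + 2050 μL = 2500 μL total → factor 2500/450 = 5.5556
Step 3: 110 μL + 1850 μL = 1960 μL total → factor 1960/110 = 17.818
Step 4: 90 μL + 3550 μL = 3640 μL total → factor 3640/90 = 40.444
Step 5: 0.25 mL + 0.75 mL = 1 mL total → factor 1/0.25 = 4
Overall dilution factor = 6.5556 × 5.5556 × 17.818 × 40.444 × 4 = 1.0498 × 10^5
Stock = 0.0191 μM × 1.0498 × 10^5 = 2005 μM = 2.01 mM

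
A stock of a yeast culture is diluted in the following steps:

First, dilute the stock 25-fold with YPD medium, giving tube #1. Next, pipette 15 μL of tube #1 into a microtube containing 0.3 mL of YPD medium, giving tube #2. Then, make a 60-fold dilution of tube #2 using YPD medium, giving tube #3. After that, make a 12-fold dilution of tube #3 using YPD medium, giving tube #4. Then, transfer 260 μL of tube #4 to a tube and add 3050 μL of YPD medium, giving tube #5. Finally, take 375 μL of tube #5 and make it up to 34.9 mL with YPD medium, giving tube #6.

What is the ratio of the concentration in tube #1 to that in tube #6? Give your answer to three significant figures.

Step 1: 25-fold → factor 25
Step 2: 15 μL + 0.3 mL = 315 μL total → factor 315/15 = 21
Step 3: 60-fold → factor 60
Step 4: 12-fold → factor 12
Step 5: 260 μL + 3050 μL = 3310 μL total → factor 3310/260 = 12.731
Step 6: 375 μL brought to 34.9 mL → factor 34900/375 = 93.067
Dilution factor to tube #1 = 25; to tube #6 = 4.4786 × 10^8
[tube #1]/[tube #6] = (factor to tube #6)/(factor to tube #1) = 4.4786 × 10^8/25 = 1.79 × 10^7

1.79 × 10^7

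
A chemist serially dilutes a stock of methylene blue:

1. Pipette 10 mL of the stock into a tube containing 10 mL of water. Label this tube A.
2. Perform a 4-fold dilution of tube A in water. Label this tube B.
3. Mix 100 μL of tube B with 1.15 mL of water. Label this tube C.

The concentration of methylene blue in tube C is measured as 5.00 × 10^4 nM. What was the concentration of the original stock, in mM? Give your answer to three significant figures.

Step 1: 10 mL + 10 mL = 20 mL total → factor 20/10 = 2
Step 2: 4-fold → factor 4
Step 3: 100 μL + 1.15 mL = 1250 μL total → factor 1250/100 = 12.5
Overall dilution factor = 2 × 4 × 12.5 = 100
Stock = 5.00 × 10^4 nM × 100 = 5.000 × 10^6 nM = 5.00 mM

5.00 mM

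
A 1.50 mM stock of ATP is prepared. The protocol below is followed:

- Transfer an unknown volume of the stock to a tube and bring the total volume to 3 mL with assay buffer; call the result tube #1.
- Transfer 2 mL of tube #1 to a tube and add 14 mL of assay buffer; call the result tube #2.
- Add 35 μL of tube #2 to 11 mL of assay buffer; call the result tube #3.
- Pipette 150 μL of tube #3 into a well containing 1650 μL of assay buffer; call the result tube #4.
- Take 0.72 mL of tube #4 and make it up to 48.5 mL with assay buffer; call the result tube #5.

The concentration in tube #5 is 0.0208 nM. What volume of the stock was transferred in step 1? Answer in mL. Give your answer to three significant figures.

0.0848 mL

Step 1: v brought to 3 mL → factor = 3 mL/v
Step 2: 2 mL + 14 mL = 16 mL total → factor 16/2 = 8
Step 3: 35 μL + 11 mL = 11035 μL total → factor 11035/35 = 315.29
Step 4: 150 μL + 1650 μL = 1800 μL total → factor 1800/150 = 12
Step 5: 0.72 mL brought to 48.5 mL → factor 48.5/0.72 = 67.361
Product of known-step factors = 2.0388 × 10^6
Overall factor = 1.50 mM / (0.0208 nM) = 7.2115 × 10^7
Step-1 factor = 7.2115 × 10^7 / 2.0388 × 10^6 = 35.371
v = 3 mL / 35.371 = 0.0848 mL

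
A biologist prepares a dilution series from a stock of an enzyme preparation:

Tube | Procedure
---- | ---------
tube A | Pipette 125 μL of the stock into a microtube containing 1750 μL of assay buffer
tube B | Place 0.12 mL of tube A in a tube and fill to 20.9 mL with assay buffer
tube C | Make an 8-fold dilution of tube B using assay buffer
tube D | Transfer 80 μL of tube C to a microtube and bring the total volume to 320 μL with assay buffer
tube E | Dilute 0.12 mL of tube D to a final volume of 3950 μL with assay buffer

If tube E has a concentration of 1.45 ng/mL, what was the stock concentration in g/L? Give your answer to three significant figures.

Step 1: 125 μL + 1750 μL = 1875 μL total → factor 1875/125 = 15
Step 2: 0.12 mL brought to 20.9 mL → factor 20.9/0.12 = 174.17
Step 3: 8-fold → factor 8
Step 4: 80 μL brought to 320 μL → factor 320/80 = 4
Step 5: 0.12 mL brought to 3950 μL → factor 3.95/0.12 = 32.917
Overall dilution factor = 15 × 174.17 × 8 × 4 × 32.917 = 2.7518 × 10^6
Stock = 1.45 ng/mL × 2.7518 × 10^6 = 3.990 × 10^6 ng/mL = 3.99 g/L

3.99 g/L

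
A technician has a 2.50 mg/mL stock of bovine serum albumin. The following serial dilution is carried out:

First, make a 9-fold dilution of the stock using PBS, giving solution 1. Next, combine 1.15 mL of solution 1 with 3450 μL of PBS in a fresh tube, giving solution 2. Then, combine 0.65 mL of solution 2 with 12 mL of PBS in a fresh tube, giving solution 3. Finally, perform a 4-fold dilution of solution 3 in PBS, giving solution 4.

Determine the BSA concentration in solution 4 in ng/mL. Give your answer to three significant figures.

Step 1: 9-fold → factor 9
Step 2: 1.15 mL + 3450 μL = 4.6 mL total → factor 4.6/1.15 = 4
Step 3: 0.65 mL + 12 mL = 12.65 mL total → factor 12.65/0.65 = 19.462
Step 4: 4-fold → factor 4
Overall dilution factor = 9 × 4 × 19.462 × 4 = 2802.5
Final = 2.50 mg/mL / 2802.5 = 0.0008921 mg/mL = 892 ng/mL

892 ng/mL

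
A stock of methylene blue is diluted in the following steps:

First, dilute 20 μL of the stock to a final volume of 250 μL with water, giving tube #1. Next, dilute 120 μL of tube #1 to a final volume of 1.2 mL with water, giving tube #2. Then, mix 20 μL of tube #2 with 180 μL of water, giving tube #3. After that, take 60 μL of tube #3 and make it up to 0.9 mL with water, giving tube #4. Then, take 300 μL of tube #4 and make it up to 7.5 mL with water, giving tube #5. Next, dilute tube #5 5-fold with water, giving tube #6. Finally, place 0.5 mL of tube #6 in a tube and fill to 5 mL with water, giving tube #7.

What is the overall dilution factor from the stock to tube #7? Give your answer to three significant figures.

2.34 × 10^7

Step 1: 20 μL brought to 250 μL → factor 250/20 = 12.5
Step 2: 120 μL brought to 1.2 mL → factor 1200/120 = 10
Step 3: 20 μL + 180 μL = 200 μL total → factor 200/20 = 10
Step 4: 60 μL brought to 0.9 mL → factor 900/60 = 15
Step 5: 300 μL brought to 7.5 mL → factor 7500/300 = 25
Step 6: 5-fold → factor 5
Step 7: 0.5 mL brought to 5 mL → factor 5/0.5 = 10
Overall dilution factor = 12.5 × 10 × 10 × 15 × 25 × 5 × 10 = 2.3438 × 10^7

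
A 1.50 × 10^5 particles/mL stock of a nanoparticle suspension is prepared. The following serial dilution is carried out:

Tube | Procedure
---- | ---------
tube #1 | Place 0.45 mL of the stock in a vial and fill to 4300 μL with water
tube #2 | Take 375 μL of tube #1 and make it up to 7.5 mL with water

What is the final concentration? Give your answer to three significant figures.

Step 1: 0.45 mL brought to 4300 μL → factor 4.3/0.45 = 9.5556
Step 2: 375 μL brought to 7.5 mL → factor 7500/375 = 20
Overall dilution factor = 9.5556 × 20 = 191.11
Final = 1.50 × 10^5 particles/mL / 191.11 = 785 particles/mL

785 particles/mL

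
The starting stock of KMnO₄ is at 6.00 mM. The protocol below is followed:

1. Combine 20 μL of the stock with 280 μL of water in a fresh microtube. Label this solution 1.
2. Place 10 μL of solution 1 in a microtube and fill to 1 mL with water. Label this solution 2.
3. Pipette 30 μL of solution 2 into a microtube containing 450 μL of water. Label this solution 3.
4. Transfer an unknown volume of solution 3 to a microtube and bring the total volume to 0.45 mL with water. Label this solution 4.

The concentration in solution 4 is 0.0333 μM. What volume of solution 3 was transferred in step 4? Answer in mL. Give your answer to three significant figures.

Step 1: 20 μL + 280 μL = 300 μL total → factor 300/20 = 15
Step 2: 10 μL brought to 1 mL → factor 1000/10 = 100
Step 3: 30 μL + 450 μL = 480 μL total → factor 480/30 = 16
Step 4: v brought to 0.45 mL → factor = 0.45 mL/v
Product of known-step factors = 24000
Overall factor = 6.00 mM / (0.0333 μM) = 1.8018 × 10^5
Step-4 factor = 1.8018 × 10^5 / 24000 = 7.5075
v = 0.45 mL / 7.5075 = 0.0599 mL

0.0599 mL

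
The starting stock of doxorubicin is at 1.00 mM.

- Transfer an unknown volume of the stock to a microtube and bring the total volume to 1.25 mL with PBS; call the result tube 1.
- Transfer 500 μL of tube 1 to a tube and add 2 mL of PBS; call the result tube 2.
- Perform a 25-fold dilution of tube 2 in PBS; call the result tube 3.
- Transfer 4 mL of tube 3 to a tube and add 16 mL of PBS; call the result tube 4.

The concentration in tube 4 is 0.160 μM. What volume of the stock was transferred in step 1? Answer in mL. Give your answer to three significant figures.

0.125 mL

Step 1: v brought to 1.25 mL → factor = 1.25 mL/v
Step 2: 500 μL + 2 mL = 2500 μL total → factor 2500/500 = 5
Step 3: 25-fold → factor 25
Step 4: 4 mL + 16 mL = 20 mL total → factor 20/4 = 5
Product of known-step factors = 625
Overall factor = 1.00 mM / (0.160 μM) = 6250
Step-1 factor = 6250 / 625 = 10
v = 1.25 mL / 10 = 0.125 mL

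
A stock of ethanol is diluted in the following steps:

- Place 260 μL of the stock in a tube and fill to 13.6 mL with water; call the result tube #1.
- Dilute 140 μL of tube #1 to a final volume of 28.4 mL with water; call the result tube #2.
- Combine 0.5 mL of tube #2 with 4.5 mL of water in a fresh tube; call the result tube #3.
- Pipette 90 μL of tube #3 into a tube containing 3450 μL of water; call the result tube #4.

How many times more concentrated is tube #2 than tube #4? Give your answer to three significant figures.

393

Step 1: 260 μL brought to 13.6 mL → factor 13600/260 = 52.308
Step 2: 140 μL brought to 28.4 mL → factor 28400/140 = 202.86
Step 3: 0.5 mL + 4.5 mL = 5 mL total → factor 5/0.5 = 10
Step 4: 90 μL + 3450 μL = 3540 μL total → factor 3540/90 = 39.333
Dilution factor to tube #2 = 10611; to tube #4 = 4.1737 × 10^6
[tube #2]/[tube #4] = (factor to tube #4)/(factor to tube #2) = 4.1737 × 10^6/10611 = 393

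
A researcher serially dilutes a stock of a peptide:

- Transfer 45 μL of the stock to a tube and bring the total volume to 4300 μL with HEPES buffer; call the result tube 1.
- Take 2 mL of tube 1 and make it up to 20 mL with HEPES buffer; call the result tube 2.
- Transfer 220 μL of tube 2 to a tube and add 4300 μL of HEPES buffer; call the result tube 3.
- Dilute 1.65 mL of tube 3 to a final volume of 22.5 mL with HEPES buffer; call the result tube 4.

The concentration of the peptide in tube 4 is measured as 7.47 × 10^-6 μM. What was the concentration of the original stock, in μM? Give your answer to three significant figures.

2.00 μM

Step 1: 45 μL brought to 4300 μL → factor 4300/45 = 95.556
Step 2: 2 mL brought to 20 mL → factor 20/2 = 10
Step 3: 220 μL + 4300 μL = 4520 μL total → factor 4520/220 = 20.545
Step 4: 1.65 mL brought to 22.5 mL → factor 22.5/1.65 = 13.636
Overall dilution factor = 95.556 × 10 × 20.545 × 13.636 = 2.6771 × 10^5
Stock = 7.47 × 10^-6 μM × 2.6771 × 10^5 = 2.00 μM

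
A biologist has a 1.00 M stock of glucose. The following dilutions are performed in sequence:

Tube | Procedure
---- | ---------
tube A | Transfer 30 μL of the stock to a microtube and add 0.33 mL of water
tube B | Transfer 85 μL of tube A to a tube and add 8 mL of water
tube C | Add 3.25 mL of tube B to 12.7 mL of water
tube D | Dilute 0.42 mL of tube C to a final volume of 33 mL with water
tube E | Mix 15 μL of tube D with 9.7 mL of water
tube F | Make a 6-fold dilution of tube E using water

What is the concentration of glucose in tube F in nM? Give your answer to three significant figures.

Step 1: 30 μL + 0.33 mL = 360 μL total → factor 360/30 = 12
Step 2: 85 μL + 8 mL = 8085 μL total → factor 8085/85 = 95.118
Step 3: 3.25 mL + 12.7 mL = 15.95 mL total → factor 15.95/3.25 = 4.9077
Step 4: 0.42 mL brought to 33 mL → factor 33/0.42 = 78.571
Step 5: 15 μL + 9.7 mL = 9715 μL total → factor 9715/15 = 647.67
Step 6: 6-fold → factor 6
Overall dilution factor = 12 × 95.118 × 4.9077 × 78.571 × 647.67 × 6 = 1.7104 × 10^9
Final = 1.00 M / 1.7104 × 10^9 = 5.847 × 10^-10 M = 0.585 nM

0.585 nM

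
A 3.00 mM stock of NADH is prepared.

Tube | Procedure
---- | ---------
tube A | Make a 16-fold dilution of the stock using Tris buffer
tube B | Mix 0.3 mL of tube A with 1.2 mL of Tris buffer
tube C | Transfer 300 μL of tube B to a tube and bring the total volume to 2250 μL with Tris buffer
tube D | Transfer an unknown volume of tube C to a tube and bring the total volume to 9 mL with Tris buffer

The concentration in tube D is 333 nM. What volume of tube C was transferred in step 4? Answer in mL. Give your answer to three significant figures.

Step 1: 16-fold → factor 16
Step 2: 0.3 mL + 1.2 mL = 1.5 mL total → factor 1.5/0.3 = 5
Step 3: 300 μL brought to 2250 μL → factor 2250/300 = 7.5
Step 4: v brought to 9 mL → factor = 9 mL/v
Product of known-step factors = 600
Overall factor = 3.00 mM / (333 nM) = 9009
Step-4 factor = 9009 / 600 = 15.015
v = 9 mL / 15.015 = 0.599 mL

0.599 mL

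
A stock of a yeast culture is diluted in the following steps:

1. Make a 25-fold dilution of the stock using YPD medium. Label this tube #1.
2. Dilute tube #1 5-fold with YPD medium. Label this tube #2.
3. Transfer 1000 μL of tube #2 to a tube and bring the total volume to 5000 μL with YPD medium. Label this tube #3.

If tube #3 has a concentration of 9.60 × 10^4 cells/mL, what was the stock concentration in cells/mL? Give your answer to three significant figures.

6.00 × 10^7 cells/mL

Step 1: 25-fold → factor 25
Step 2: 5-fold → factor 5
Step 3: 1000 μL brought to 5000 μL → factor 5000/1000 = 5
Overall dilution factor = 25 × 5 × 5 = 625
Stock = 9.60 × 10^4 cells/mL × 625 = 6.00 × 10^7 cells/mL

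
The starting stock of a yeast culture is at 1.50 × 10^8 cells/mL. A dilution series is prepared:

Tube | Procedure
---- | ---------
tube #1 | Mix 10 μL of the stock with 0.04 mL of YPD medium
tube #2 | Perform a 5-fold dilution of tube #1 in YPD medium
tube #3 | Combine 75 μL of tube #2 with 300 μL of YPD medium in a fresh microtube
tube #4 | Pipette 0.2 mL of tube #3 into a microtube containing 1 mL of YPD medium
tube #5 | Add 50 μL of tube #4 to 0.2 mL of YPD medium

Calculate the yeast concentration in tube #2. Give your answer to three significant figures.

Step 1: 10 μL + 0.04 mL = 50 μL total → factor 50/10 = 5
Step 2: 5-fold → factor 5
Dilution factor through tube #2 = 5 × 5 = 25
[tube #2] = 1.50 × 10^8 cells/mL / 25 = 6.00 × 10^6 cells/mL

6.00 × 10^6 cells/mL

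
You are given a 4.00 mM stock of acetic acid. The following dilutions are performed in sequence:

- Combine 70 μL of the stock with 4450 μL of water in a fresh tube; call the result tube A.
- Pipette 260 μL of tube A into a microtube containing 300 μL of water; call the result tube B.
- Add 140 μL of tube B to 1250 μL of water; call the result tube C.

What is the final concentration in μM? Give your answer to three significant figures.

Step 1: 70 μL + 4450 μL = 4520 μL total → factor 4520/70 = 64.571
Step 2: 260 μL + 300 μL = 560 μL total → factor 560/260 = 2.1538
Step 3: 140 μL + 1250 μL = 1390 μL total → factor 1390/140 = 9.9286
Overall dilution factor = 64.571 × 2.1538 × 9.9286 = 1380.8
Final = 4.00 mM / 1380.8 = 0.002897 mM = 2.90 μM

2.90 μM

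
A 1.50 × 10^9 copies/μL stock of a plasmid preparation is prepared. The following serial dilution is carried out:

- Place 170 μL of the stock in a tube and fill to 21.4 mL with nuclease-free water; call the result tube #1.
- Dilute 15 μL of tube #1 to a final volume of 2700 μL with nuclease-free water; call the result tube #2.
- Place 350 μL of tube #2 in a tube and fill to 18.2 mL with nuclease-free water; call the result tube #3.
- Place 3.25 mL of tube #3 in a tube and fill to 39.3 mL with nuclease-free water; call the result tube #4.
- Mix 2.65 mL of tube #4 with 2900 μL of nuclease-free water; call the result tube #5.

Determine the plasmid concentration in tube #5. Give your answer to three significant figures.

Step 1: 170 μL brought to 21.4 mL → factor 21400/170 = 125.88
Step 2: 15 μL brought to 2700 μL → factor 2700/15 = 180
Step 3: 350 μL brought to 18.2 mL → factor 18200/350 = 52
Step 4: 3.25 mL brought to 39.3 mL → factor 39.3/3.25 = 12.092
Step 5: 2.65 mL + 2900 μL = 5.55 mL total → factor 5.55/2.65 = 2.0943
Overall dilution factor = 125.88 × 180 × 52 × 12.092 × 2.0943 = 2.984 × 10^7
Final = 1.50 × 10^9 copies/μL / 2.984 × 10^7 = 50.3 copies/μL

50.3 copies/μL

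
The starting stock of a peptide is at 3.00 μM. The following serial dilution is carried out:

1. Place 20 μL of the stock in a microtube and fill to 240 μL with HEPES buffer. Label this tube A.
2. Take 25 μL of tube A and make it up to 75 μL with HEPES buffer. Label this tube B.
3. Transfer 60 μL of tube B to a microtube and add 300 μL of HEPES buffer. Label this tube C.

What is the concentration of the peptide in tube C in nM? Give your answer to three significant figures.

13.9 nM

Step 1: 20 μL brought to 240 μL → factor 240/20 = 12
Step 2: 25 μL brought to 75 μL → factor 75/25 = 3
Step 3: 60 μL + 300 μL = 360 μL total → factor 360/60 = 6
Overall dilution factor = 12 × 3 × 6 = 216
Final = 3.00 μM / 216 = 0.01389 μM = 13.9 nM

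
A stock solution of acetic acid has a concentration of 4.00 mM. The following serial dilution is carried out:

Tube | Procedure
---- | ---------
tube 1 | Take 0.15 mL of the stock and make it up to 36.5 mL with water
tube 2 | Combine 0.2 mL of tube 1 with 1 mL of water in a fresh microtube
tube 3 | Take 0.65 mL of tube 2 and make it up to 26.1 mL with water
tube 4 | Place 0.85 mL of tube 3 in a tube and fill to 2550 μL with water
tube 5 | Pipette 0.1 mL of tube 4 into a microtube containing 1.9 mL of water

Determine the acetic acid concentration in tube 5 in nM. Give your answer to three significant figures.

Step 1: 0.15 mL brought to 36.5 mL → factor 36.5/0.15 = 243.33
Step 2: 0.2 mL + 1 mL = 1.2 mL total → factor 1.2/0.2 = 6
Step 3: 0.65 mL brought to 26.1 mL → factor 26.1/0.65 = 40.154
Step 4: 0.85 mL brought to 2550 μL → factor 2.55/0.85 = 3
Step 5: 0.1 mL + 1.9 mL = 2 mL total → factor 2/0.1 = 20
Overall dilution factor = 243.33 × 6 × 40.154 × 3 × 20 = 3.5175 × 10^6
Final = 4.00 mM / 3.5175 × 10^6 = 1.137 × 10^-6 mM = 1.14 nM

1.14 nM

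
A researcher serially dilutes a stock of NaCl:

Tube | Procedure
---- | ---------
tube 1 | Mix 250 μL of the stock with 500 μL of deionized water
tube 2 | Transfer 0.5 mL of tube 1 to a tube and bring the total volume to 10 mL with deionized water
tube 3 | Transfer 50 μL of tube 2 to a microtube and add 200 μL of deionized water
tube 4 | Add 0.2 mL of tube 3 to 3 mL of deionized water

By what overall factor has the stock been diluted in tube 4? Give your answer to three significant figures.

4.80 × 10^3

Step 1: 250 μL + 500 μL = 750 μL total → factor 750/250 = 3
Step 2: 0.5 mL brought to 10 mL → factor 10/0.5 = 20
Step 3: 50 μL + 200 μL = 250 μL total → factor 250/50 = 5
Step 4: 0.2 mL + 3 mL = 3.2 mL total → factor 3.2/0.2 = 16
Overall dilution factor = 3 × 20 × 5 × 16 = 4800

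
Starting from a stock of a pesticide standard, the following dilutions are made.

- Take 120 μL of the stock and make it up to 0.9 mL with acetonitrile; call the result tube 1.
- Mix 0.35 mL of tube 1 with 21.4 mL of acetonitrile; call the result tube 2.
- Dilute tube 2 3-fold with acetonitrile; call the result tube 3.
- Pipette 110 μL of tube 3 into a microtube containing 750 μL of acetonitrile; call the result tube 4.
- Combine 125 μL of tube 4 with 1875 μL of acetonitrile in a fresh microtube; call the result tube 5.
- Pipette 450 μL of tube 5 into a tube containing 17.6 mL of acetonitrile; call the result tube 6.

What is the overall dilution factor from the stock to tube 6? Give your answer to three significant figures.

7.02 × 10^6

Step 1: 120 μL brought to 0.9 mL → factor 900/120 = 7.5
Step 2: 0.35 mL + 21.4 mL = 21.75 mL total → factor 21.75/0.35 = 62.143
Step 3: 3-fold → factor 3
Step 4: 110 μL + 750 μL = 860 μL total → factor 860/110 = 7.8182
Step 5: 125 μL + 1875 μL = 2000 μL total → factor 2000/125 = 16
Step 6: 450 μL + 17.6 mL = 18050 μL total → factor 18050/450 = 40.111
Overall dilution factor = 7.5 × 62.143 × 3 × 7.8182 × 16 × 40.111 = 7.0156 × 10^6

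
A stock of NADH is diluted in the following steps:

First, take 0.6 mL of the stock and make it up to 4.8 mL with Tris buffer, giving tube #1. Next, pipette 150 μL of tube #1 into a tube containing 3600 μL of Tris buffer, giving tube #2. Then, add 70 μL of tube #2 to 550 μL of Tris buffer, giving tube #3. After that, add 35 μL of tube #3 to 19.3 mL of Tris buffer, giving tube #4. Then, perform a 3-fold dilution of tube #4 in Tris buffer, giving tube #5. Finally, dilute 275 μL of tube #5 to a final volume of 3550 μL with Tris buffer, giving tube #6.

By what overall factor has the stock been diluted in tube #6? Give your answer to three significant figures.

3.79 × 10^7

Step 1: 0.6 mL brought to 4.8 mL → factor 4.8/0.6 = 8
Step 2: 150 μL + 3600 μL = 3750 μL total → factor 3750/150 = 25
Step 3: 70 μL + 550 μL = 620 μL total → factor 620/70 = 8.8571
Step 4: 35 μL + 19.3 mL = 19335 μL total → factor 19335/35 = 552.43
Step 5: 3-fold → factor 3
Step 6: 275 μL brought to 3550 μL → factor 3550/275 = 12.909
Overall dilution factor = 8 × 25 × 8.8571 × 552.43 × 3 × 12.909 = 3.7898 × 10^7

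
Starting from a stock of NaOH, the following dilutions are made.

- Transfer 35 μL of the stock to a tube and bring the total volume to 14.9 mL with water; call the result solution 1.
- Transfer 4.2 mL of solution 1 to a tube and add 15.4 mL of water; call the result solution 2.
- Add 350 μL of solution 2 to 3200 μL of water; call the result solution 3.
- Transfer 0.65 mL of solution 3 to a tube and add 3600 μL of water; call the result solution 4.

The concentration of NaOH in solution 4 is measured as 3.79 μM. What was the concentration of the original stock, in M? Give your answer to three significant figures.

0.499 M

Step 1: 35 μL brought to 14.9 mL → factor 14900/35 = 425.71
Step 2: 4.2 mL + 15.4 mL = 19.6 mL total → factor 19.6/4.2 = 4.6667
Step 3: 350 μL + 3200 μL = 3550 μL total → factor 3550/350 = 10.143
Step 4: 0.65 mL + 3600 μL = 4.25 mL total → factor 4.25/0.65 = 6.5385
Overall dilution factor = 425.71 × 4.6667 × 10.143 × 6.5385 = 1.3175 × 10^5
Stock = 3.79 μM × 1.3175 × 10^5 = 4.993 × 10^5 μM = 0.499 M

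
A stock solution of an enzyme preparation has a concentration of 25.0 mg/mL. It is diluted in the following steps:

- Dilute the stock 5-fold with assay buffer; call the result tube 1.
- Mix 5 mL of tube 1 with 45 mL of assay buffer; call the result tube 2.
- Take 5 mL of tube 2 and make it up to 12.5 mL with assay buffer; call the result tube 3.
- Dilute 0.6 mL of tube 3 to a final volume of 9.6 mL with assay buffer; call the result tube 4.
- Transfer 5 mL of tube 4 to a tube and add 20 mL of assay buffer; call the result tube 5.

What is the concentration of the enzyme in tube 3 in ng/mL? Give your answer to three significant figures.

2.00 × 10^5 ng/mL

Step 1: 5-fold → factor 5
Step 2: 5 mL + 45 mL = 50 mL total → factor 50/5 = 10
Step 3: 5 mL brought to 12.5 mL → factor 12.5/5 = 2.5
Dilution factor through tube 3 = 5 × 10 × 2.5 = 125
[tube 3] = 25.0 mg/mL / 125 = 0.2000 mg/mL = 2.00 × 10^5 ng/mL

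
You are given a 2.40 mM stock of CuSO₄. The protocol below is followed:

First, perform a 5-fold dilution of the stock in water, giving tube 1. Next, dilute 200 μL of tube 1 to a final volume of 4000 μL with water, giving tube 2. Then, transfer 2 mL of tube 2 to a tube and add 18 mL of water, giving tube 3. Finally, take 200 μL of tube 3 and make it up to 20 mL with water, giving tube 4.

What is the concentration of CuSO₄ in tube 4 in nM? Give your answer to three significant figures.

24.0 nM

Step 1: 5-fold → factor 5
Step 2: 200 μL brought to 4000 μL → factor 4000/200 = 20
Step 3: 2 mL + 18 mL = 20 mL total → factor 20/2 = 10
Step 4: 200 μL brought to 20 mL → factor 20000/200 = 100
Overall dilution factor = 5 × 20 × 10 × 100 = 1 × 10^5
Final = 2.40 mM / 1 × 10^5 = 2.400 × 10^-5 mM = 24.0 nM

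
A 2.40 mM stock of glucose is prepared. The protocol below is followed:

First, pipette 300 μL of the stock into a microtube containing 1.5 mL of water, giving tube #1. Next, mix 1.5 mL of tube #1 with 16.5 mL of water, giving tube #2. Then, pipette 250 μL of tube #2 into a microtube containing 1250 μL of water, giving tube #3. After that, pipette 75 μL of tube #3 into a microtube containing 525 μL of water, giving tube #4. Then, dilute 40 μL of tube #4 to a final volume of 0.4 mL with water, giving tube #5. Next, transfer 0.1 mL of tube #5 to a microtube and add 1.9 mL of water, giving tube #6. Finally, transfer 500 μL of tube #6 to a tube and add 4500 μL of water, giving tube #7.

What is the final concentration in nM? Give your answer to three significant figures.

Step 1: 300 μL + 1.5 mL = 1800 μL total → factor 1800/300 = 6
Step 2: 1.5 mL + 16.5 mL = 18 mL total → factor 18/1.5 = 12
Step 3: 250 μL + 1250 μL = 1500 μL total → factor 1500/250 = 6
Step 4: 75 μL + 525 μL = 600 μL total → factor 600/75 = 8
Step 5: 40 μL brought to 0.4 mL → factor 400/40 = 10
Step 6: 0.1 mL + 1.9 mL = 2 mL total → factor 2/0.1 = 20
Step 7: 500 μL + 4500 μL = 5000 μL total → factor 5000/500 = 10
Overall dilution factor = 6 × 12 × 6 × 8 × 10 × 20 × 10 = 6.912 × 10^6
Final = 2.40 mM / 6.912 × 10^6 = 3.472 × 10^-7 mM = 0.347 nM

0.347 nM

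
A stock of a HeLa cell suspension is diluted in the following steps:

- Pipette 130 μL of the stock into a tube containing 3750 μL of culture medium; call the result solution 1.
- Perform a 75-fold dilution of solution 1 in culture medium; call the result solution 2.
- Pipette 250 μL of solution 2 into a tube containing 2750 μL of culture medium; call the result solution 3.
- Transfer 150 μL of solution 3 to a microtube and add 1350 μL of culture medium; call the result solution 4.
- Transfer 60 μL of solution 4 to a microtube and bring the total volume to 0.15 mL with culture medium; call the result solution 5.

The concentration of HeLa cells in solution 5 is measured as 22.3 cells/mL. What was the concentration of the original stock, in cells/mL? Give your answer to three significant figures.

1.50 × 10^7 cells/mL

Step 1: 130 μL + 3750 μL = 3880 μL total → factor 3880/130 = 29.846
Step 2: 75-fold → factor 75
Step 3: 250 μL + 2750 μL = 3000 μL total → factor 3000/250 = 12
Step 4: 150 μL + 1350 μL = 1500 μL total → factor 1500/150 = 10
Step 5: 60 μL brought to 0.15 mL → factor 150/60 = 2.5
Overall dilution factor = 29.846 × 75 × 12 × 10 × 2.5 = 6.7154 × 10^5
Stock = 22.3 cells/mL × 6.7154 × 10^5 = 1.50 × 10^7 cells/mL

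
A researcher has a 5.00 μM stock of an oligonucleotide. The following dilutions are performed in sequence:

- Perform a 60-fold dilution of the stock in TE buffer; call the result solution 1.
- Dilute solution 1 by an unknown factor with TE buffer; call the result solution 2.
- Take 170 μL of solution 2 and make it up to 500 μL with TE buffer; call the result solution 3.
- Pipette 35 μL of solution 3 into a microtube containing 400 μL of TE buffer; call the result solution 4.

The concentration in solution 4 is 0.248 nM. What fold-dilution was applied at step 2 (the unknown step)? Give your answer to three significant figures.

9.19-fold

Step 1: 60-fold → factor 60
Step 2: unknown factor x
Step 3: 170 μL brought to 500 μL → factor 500/170 = 2.9412
Step 4: 35 μL + 400 μL = 435 μL total → factor 435/35 = 12.429
Product of known-step factors = 2193.3
Overall factor = 5.00 μM / (0.248 nM) = 20161
x = 20161 / 2193.3 = 9.19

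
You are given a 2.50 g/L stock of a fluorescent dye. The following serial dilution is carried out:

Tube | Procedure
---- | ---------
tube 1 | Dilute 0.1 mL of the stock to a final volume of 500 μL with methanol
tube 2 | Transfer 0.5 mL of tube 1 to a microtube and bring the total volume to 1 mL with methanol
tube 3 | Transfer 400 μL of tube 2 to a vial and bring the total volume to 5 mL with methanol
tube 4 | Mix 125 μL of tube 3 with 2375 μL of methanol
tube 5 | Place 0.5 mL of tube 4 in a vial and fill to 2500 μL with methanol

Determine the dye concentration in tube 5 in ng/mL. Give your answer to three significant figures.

200 ng/mL

Step 1: 0.1 mL brought to 500 μL → factor 0.5/0.1 = 5
Step 2: 0.5 mL brought to 1 mL → factor 1/0.5 = 2
Step 3: 400 μL brought to 5 mL → factor 5000/400 = 12.5
Step 4: 125 μL + 2375 μL = 2500 μL total → factor 2500/125 = 20
Step 5: 0.5 mL brought to 2500 μL → factor 2.5/0.5 = 5
Overall dilution factor = 5 × 2 × 12.5 × 20 × 5 = 12500
Final = 2.50 g/L / 12500 = 0.0002000 g/L = 200 ng/mL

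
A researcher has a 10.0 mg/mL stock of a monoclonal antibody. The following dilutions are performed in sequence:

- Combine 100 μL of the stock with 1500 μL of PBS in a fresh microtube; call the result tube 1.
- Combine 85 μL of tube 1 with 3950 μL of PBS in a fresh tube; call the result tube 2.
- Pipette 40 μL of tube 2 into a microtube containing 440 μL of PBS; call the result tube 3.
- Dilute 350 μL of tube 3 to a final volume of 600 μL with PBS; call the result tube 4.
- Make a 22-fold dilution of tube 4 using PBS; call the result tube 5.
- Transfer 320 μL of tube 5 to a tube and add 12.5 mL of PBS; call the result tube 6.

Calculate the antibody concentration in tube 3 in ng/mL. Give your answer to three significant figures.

Step 1: 100 μL + 1500 μL = 1600 μL total → factor 1600/100 = 16
Step 2: 85 μL + 3950 μL = 4035 μL total → factor 4035/85 = 47.471
Step 3: 40 μL + 440 μL = 480 μL total → factor 480/40 = 12
Dilution factor through tube 3 = 16 × 47.471 × 12 = 9114.4
[tube 3] = 10.0 mg/mL / 9114.4 = 0.001097 mg/mL = 1.10 × 10^3 ng/mL

1.10 × 10^3 ng/mL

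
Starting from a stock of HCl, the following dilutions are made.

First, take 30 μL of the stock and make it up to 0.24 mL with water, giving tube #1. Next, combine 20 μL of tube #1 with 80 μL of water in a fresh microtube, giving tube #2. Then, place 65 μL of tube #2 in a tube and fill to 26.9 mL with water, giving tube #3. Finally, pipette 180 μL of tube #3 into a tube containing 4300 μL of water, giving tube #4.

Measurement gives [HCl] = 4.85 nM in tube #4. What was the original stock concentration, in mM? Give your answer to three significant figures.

Step 1: 30 μL brought to 0.24 mL → factor 240/30 = 8
Step 2: 20 μL + 80 μL = 100 μL total → factor 100/20 = 5
Step 3: 65 μL brought to 26.9 mL → factor 26900/65 = 413.85
Step 4: 180 μL + 4300 μL = 4480 μL total → factor 4480/180 = 24.889
Overall dilution factor = 8 × 5 × 413.85 × 24.889 = 4.1201 × 10^5
Stock = 4.85 nM × 4.1201 × 10^5 = 1.998 × 10^6 nM = 2.00 mM

2.00 mM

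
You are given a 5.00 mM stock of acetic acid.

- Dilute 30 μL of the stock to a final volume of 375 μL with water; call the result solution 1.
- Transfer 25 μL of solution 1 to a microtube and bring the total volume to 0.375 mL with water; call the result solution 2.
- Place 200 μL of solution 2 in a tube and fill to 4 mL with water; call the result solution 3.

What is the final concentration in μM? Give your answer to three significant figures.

1.33 μM

Step 1: 30 μL brought to 375 μL → factor 375/30 = 12.5
Step 2: 25 μL brought to 0.375 mL → factor 375/25 = 15
Step 3: 200 μL brought to 4 mL → factor 4000/200 = 20
Overall dilution factor = 12.5 × 15 × 20 = 3750
Final = 5.00 mM / 3750 = 0.001333 mM = 1.33 μM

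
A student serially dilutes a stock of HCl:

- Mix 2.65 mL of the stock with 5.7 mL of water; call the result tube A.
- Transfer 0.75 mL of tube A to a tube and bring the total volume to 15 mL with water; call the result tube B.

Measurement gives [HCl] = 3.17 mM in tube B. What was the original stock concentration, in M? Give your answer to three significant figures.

Step 1: 2.65 mL + 5.7 mL = 8.35 mL total → factor 8.35/2.65 = 3.1509
Step 2: 0.75 mL brought to 15 mL → factor 15/0.75 = 20
Overall dilution factor = 3.1509 × 20 = 63.019
Stock = 3.17 mM × 63.019 = 199.8 mM = 0.200 M

0.200 M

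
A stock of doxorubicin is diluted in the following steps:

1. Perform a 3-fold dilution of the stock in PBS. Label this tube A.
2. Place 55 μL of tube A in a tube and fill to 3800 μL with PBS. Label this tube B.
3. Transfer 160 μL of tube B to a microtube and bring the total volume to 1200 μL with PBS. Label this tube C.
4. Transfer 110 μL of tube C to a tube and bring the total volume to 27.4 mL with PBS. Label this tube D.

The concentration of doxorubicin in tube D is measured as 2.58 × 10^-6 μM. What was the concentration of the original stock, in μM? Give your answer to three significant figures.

0.999 μM

Step 1: 3-fold → factor 3
Step 2: 55 μL brought to 3800 μL → factor 3800/55 = 69.091
Step 3: 160 μL brought to 1200 μL → factor 1200/160 = 7.5
Step 4: 110 μL brought to 27.4 mL → factor 27400/110 = 249.09
Overall dilution factor = 3 × 69.091 × 7.5 × 249.09 = 3.8722 × 10^5
Stock = 2.58 × 10^-6 μM × 3.8722 × 10^5 = 0.999 μM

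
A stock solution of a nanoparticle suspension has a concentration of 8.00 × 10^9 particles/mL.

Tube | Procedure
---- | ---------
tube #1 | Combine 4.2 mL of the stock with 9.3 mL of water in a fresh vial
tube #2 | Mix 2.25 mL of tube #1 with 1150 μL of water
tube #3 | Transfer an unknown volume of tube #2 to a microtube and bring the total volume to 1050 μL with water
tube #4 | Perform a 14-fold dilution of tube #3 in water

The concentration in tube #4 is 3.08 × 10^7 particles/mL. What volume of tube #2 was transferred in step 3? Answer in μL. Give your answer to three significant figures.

Step 1: 4.2 mL + 9.3 mL = 13.5 mL total → factor 13.5/4.2 = 3.2143
Step 2: 2.25 mL + 1150 μL = 3.4 mL total → factor 3.4/2.25 = 1.5111
Step 3: v brought to 1050 μL → factor = 1050 μL/v
Step 4: 14-fold → factor 14
Product of known-step factors = 68
Overall factor = 8.00 × 10^9 particles/mL / (3.08 × 10^7 particles/mL) = 259.74
Step-3 factor = 259.74 / 68 = 3.8197
v = 1050 μL / 3.8197 = 275 μL

275 μL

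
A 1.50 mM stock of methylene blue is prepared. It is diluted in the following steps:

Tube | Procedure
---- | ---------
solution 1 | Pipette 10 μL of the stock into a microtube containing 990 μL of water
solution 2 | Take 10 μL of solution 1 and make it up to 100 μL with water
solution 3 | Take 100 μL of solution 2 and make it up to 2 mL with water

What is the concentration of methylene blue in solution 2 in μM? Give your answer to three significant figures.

1.50 μM

Step 1: 10 μL + 990 μL = 1000 μL total → factor 1000/10 = 100
Step 2: 10 μL brought to 100 μL → factor 100/10 = 10
Dilution factor through solution 2 = 100 × 10 = 1000
[solution 2] = 1.50 mM / 1000 = 0.001500 mM = 1.50 μM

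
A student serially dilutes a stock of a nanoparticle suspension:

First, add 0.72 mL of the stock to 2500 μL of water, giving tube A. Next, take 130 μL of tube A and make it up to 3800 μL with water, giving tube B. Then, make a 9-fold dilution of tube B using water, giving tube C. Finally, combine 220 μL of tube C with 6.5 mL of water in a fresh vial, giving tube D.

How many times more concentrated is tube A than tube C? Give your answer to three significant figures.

Step 1: 0.72 mL + 2500 μL = 3.22 mL total → factor 3.22/0.72 = 4.4722
Step 2: 130 μL brought to 3800 μL → factor 3800/130 = 29.231
Step 3: 9-fold → factor 9
Dilution factor to tube A = 4.4722; to tube C = 1176.5
[tube A]/[tube C] = (factor to tube C)/(factor to tube A) = 1176.5/4.4722 = 263

263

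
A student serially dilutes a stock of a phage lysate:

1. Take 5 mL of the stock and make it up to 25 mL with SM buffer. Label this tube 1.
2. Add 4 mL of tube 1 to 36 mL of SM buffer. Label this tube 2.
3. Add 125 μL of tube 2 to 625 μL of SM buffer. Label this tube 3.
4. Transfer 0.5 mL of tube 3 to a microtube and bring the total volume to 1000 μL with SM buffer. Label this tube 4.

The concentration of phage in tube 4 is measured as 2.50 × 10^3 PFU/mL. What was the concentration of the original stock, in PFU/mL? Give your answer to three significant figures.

1.50 × 10^6 PFU/mL

Step 1: 5 mL brought to 25 mL → factor 25/5 = 5
Step 2: 4 mL + 36 mL = 40 mL total → factor 40/4 = 10
Step 3: 125 μL + 625 μL = 750 μL total → factor 750/125 = 6
Step 4: 0.5 mL brought to 1000 μL → factor 1/0.5 = 2
Overall dilution factor = 5 × 10 × 6 × 2 = 600
Stock = 2.50 × 10^3 PFU/mL × 600 = 1.50 × 10^6 PFU/mL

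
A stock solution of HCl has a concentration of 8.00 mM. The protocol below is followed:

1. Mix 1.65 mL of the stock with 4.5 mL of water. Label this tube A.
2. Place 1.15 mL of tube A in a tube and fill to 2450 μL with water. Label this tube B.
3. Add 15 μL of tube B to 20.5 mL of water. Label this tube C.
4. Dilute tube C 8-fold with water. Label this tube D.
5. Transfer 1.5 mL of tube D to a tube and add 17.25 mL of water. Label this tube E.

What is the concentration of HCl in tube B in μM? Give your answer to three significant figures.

Step 1: 1.65 mL + 4.5 mL = 6.15 mL total → factor 6.15/1.65 = 3.7273
Step 2: 1.15 mL brought to 2450 μL → factor 2.45/1.15 = 2.1304
Dilution factor through tube B = 3.7273 × 2.1304 = 7.9407
[tube B] = 8.00 mM / 7.9407 = 1.007 mM = 1.01 × 10^3 μM

1.01 × 10^3 μM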